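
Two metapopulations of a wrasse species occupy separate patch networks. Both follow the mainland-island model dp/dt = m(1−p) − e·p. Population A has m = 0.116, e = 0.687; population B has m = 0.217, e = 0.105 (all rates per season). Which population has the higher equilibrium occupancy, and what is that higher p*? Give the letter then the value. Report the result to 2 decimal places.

A: p*_A = m/(m+e) = 0.116/0.8030 = 0.1445.
B: p*_B = 0.217/0.3220 = 0.6739.
B is higher at 0.6739.

B, 0.67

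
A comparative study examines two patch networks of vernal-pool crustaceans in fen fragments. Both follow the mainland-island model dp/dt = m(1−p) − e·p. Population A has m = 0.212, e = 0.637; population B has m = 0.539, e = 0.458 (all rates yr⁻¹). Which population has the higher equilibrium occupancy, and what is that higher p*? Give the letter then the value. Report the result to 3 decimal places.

B, 0.541

A: p*_A = m/(m+e) = 0.212/0.8490 = 0.2497.
B: p*_B = 0.539/0.9970 = 0.5406.
B is higher at 0.5406.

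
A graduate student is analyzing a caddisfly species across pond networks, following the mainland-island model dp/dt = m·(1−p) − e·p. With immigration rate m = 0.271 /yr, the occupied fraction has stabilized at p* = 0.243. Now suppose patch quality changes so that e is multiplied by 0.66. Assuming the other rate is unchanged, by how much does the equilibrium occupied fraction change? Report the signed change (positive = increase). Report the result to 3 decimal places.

0.084

Balance m(1−p*) = e·p* gives e = m(1−p*)/p* = 0.271×0.75700/0.24300 = 0.84423.
New p* = m/(m+e) = 0.27100/(0.27100+0.55719) = 0.32722.
Δp* = 0.32722 − 0.24300 = +0.08422.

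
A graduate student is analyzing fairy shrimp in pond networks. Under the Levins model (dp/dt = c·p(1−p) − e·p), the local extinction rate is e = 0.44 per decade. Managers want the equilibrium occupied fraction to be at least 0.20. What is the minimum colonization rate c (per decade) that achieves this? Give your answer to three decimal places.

p* = 1 − e/c ≥ 0.20 requires e/c ≤ 0.8000, i.e. c ≥ e/0.8000.
c_min = 0.44/0.8000 = 0.5500.

0.550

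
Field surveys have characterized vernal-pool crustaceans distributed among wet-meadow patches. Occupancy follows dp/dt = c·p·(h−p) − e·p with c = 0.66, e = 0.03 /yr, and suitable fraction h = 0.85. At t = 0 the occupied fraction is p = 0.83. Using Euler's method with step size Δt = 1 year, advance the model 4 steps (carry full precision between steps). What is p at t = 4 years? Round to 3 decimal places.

0.806

Update rule: p ← p + [c·p·(h−p) − e·p]·Δt with Δt = 1.
step 1: Δp = -0.01394, p = 0.81606
step 2: Δp = -0.00620, p = 0.80986
step 3: Δp = -0.00284, p = 0.80702
step 4: Δp = -0.00132, p = 0.80570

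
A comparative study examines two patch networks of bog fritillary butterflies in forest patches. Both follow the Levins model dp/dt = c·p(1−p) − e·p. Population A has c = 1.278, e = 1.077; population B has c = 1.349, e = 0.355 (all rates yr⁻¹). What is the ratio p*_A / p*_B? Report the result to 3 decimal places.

0.213

A: p*_A = 1 − 1.077/1.278 = 0.1573.
B: p*_B = 1 − 0.355/1.349 = 0.7368.
p*_A / p*_B = 0.1573/0.7368 = 0.2134.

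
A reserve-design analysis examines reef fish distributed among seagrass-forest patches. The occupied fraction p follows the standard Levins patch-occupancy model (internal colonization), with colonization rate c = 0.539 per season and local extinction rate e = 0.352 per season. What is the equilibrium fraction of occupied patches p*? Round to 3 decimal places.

At equilibrium, colonization balances extinction: c·p*·(1−p*) = e·p*.
So p* = 1 − e/c = 1 − 0.352/0.539 = 1 − 0.6531 = 0.3469.

0.347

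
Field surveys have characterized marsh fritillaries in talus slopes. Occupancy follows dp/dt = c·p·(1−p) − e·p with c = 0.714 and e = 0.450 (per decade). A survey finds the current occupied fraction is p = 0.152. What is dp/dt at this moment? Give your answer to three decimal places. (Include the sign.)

Colonization term: c·p·(1−p) = 0.714×0.152×0.8480 = 0.09203.
Extinction term: e·p = 0.06840.
dp/dt = 0.09203 − 0.06840 = 0.02363.

0.024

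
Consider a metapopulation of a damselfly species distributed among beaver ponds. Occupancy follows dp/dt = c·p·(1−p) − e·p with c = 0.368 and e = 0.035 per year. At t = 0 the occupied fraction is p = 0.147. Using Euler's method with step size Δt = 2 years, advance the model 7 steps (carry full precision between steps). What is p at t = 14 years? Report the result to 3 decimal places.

0.881

Update rule: p ← p + [c·p·(1−p) − e·p]·Δt with Δt = 2.
p: 0.14700 → 0.22900  (Δp = +0.08200)
p: 0.22900 → 0.34291  (Δp = +0.11392)
p: 0.34291 → 0.48475  (Δp = +0.14183)
p: 0.48475 → 0.63465  (Δp = +0.14990)
p: 0.63465 → 0.76088  (Δp = +0.12623)
p: 0.76088 → 0.84153  (Δp = +0.08065)
p: 0.84153 → 0.88077  (Δp = +0.03925)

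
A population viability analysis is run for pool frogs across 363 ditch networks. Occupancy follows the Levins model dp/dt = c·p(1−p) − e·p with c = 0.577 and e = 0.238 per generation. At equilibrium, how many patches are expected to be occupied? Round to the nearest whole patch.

p* = 1 − e/c = 1 − 0.238/0.577 = 0.5875.
Expected occupied patches = N × p* = 363 × 0.5875 = 213.27 ≈ 213.

213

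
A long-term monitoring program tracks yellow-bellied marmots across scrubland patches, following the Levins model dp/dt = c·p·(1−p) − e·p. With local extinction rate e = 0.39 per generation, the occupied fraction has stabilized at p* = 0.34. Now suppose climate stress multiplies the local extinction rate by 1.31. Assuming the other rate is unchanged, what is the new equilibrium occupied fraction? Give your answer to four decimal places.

0.1354

Balance c(1−p*) = e gives c = e/(1 − 0.34000) = 0.39/0.66000 = 0.59091.
New p* = 1 − e/c = 1 − 0.51090/0.59091 = 0.13540.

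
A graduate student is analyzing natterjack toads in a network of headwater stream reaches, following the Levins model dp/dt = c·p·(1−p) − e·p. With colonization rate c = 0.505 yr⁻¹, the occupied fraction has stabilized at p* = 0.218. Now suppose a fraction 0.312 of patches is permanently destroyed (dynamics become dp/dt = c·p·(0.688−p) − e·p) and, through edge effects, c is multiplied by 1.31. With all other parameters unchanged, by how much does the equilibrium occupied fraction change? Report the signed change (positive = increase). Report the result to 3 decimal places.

-0.127

Balance c(1−p*) = e gives e = 0.505×(1 − 0.21800) = 0.39491.
New p* = 0.688 − e/c = 0.688 − 0.39491/0.66155 = 0.09105.
Δp* = 0.09105 − 0.21800 = -0.12695.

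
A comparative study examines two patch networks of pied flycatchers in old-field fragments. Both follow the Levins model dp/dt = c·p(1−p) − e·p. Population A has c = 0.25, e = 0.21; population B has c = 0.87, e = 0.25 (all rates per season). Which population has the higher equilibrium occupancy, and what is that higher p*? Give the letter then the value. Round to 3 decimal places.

B, 0.713

A: p*_A = 1 − 0.21/0.25 = 0.1600.
B: p*_B = 1 − 0.25/0.87 = 0.7126.
B is higher at 0.7126.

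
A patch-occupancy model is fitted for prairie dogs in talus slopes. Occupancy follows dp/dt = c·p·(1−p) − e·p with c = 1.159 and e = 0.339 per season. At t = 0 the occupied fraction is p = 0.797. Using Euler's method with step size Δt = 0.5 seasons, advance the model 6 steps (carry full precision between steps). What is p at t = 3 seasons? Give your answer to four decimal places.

Update rule: p ← p + [c·p·(1−p) − e·p]·Δt with Δt = 0.5.
p: 0.79700 → 0.75567  (Δp = -0.04133)
p: 0.75567 → 0.73458  (Δp = -0.02109)
p: 0.73458 → 0.72305  (Δp = -0.01152)
p: 0.72305 → 0.71654  (Δp = -0.00651)
p: 0.71654 → 0.71279  (Δp = -0.00375)
p: 0.71279 → 0.71061  (Δp = -0.00218)

0.7106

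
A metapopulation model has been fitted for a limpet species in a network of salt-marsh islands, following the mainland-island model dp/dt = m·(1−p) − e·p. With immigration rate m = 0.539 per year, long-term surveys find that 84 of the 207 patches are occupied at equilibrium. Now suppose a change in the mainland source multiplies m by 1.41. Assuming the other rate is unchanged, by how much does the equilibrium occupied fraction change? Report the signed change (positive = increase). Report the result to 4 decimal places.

0.0848

Observed p* = 84/207 = 0.40580.
Balance m(1−p*) = e·p* gives e = m(1−p*)/p* = 0.539×0.59420/0.40580 = 0.78924.
New p* = m/(m+e) = 0.75999/(0.75999+0.78924) = 0.49056.
Δp* = 0.49056 − 0.40580 = +0.08476.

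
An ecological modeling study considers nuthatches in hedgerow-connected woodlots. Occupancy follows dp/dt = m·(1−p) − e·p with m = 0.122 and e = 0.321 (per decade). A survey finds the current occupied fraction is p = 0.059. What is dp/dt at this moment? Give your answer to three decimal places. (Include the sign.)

Colonization term: m·(1−p) = 0.122×0.9410 = 0.11480.
Extinction term: e·p = 0.01894.
dp/dt = 0.11480 − 0.01894 = 0.09586.

0.096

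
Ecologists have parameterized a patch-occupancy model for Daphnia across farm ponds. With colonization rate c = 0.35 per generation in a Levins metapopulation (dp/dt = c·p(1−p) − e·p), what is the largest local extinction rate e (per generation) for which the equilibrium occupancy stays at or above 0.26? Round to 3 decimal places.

1 − e/c ≥ 0.26 ⇒ e ≤ c(1 − 0.26) = 0.35 × 0.7400.
e_max = 0.2590.

0.259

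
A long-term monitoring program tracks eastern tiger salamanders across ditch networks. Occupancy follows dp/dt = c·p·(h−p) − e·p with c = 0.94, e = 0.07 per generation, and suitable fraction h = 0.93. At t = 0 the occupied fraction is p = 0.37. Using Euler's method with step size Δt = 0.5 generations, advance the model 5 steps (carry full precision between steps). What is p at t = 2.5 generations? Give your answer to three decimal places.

0.743

Update rule: p ← p + [c·p·(h−p) − e·p]·Δt with Δt = 0.5.
step 1: Δp = +0.08443, p = 0.45443
step 2: Δp = +0.08567, p = 0.54010
step 3: Δp = +0.08007, p = 0.62017
step 4: Δp = +0.06860, p = 0.68878
step 5: Δp = +0.05398, p = 0.74276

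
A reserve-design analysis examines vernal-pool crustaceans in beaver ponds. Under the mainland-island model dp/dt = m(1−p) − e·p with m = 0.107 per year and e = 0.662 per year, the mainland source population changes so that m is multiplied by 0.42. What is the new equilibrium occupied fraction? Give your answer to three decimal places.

Before: p* = 0.107/(0.107+0.662) = 0.1391.
After: m = 0.04494, e = 0.662; p* = 0.04494/0.7069 = 0.0636.

0.064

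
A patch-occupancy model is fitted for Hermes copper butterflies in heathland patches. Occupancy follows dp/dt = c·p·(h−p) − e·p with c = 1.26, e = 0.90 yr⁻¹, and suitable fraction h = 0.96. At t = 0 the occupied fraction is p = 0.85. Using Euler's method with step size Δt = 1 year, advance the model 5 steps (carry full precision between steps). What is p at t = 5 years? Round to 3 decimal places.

Update rule: p ← p + [c·p·(h−p) − e·p]·Δt with Δt = 1.
t = 1: p = 0.85000 + (-0.64719) = 0.20281
t = 2: p = 0.20281 + (+0.01096) = 0.21377
t = 3: p = 0.21377 + (+0.00860) = 0.22238
t = 4: p = 0.22238 + (+0.00654) = 0.22892
t = 5: p = 0.22892 + (+0.00485) = 0.23376

0.234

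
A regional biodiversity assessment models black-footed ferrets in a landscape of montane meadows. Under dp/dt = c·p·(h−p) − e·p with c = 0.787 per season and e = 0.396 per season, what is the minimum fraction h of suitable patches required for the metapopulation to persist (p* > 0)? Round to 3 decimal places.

0.503

p* = h − e/c is positive only when h > e/c.
h_min = e/c = 0.396/0.787 = 0.5032.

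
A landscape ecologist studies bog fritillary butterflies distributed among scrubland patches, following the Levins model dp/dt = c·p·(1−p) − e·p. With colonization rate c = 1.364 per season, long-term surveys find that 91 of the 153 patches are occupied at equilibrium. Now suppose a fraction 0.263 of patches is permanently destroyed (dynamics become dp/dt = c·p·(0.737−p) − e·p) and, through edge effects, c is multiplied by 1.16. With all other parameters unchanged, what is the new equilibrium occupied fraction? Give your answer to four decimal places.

Observed p* = 91/153 = 0.59477.
Balance c(1−p*) = e gives e = 1.364×(1 − 0.59477) = 0.55273.
New p* = 0.737 − e/c = 0.737 − 0.55273/1.58224 = 0.38767.

0.3877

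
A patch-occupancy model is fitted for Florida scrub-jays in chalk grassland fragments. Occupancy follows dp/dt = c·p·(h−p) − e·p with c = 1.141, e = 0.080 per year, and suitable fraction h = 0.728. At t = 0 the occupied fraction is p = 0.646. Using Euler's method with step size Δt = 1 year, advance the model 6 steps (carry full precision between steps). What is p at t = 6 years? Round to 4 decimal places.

0.6579

Update rule: p ← p + [c·p·(h−p) − e·p]·Δt with Δt = 1.
step 1: Δp = +0.00876, p = 0.65476
step 2: Δp = +0.00233, p = 0.65710
step 3: Δp = +0.00059, p = 0.65769
step 4: Δp = +0.00015, p = 0.65784
step 5: Δp = +0.00004, p = 0.65787
step 6: Δp = +0.00001, p = 0.65788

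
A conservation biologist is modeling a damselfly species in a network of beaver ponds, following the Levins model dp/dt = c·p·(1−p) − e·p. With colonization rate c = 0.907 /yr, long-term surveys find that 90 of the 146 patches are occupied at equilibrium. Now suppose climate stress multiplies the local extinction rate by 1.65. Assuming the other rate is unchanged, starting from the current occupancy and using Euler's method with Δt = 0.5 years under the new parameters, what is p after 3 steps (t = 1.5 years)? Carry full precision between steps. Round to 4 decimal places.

0.4714

Observed p* = 90/146 = 0.61644.
Balance c(1−p*) = e gives e = 0.907×(1 − 0.61644) = 0.34789.
Starting from p₀ = 0.61644; update p ← p + (dp/dt)·Δt with the new parameters.
p: 0.61644 → 0.54674  (Δp = -0.06970)
p: 0.54674 → 0.50221  (Δp = -0.04454)
p: 0.50221 → 0.47144  (Δp = -0.03076)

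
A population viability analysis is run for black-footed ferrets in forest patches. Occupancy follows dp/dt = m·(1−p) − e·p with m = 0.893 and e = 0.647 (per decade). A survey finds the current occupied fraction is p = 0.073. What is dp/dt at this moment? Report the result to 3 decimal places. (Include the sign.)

Colonization term: m·(1−p) = 0.893×0.9270 = 0.82781.
Extinction term: e·p = 0.04723.
dp/dt = 0.82781 − 0.04723 = 0.78058.

0.781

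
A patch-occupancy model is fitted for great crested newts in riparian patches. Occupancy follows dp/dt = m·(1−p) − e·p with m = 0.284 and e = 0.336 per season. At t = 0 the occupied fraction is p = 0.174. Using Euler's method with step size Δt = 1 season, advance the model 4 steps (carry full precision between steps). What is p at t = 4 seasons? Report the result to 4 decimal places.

0.4521

Update rule: p ← p + [m·(1−p) − e·p]·Δt with Δt = 1.
  1  |  dp/dt·Δt = +0.176120  |  p_1 = 0.350120
  2  |  dp/dt·Δt = +0.066926  |  p_2 = 0.417046
  3  |  dp/dt·Δt = +0.025432  |  p_3 = 0.442477
  4  |  dp/dt·Δt = +0.009664  |  p_4 = 0.452141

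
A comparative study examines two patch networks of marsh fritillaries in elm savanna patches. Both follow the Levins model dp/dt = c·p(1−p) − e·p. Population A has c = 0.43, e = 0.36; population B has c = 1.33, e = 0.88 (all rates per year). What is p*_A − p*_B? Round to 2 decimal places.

A: p*_A = 1 − 0.36/0.43 = 0.1628.
B: p*_B = 1 − 0.88/1.33 = 0.3383.
p*_A − p*_B = 0.1628 − 0.3383 = -0.1756.

-0.18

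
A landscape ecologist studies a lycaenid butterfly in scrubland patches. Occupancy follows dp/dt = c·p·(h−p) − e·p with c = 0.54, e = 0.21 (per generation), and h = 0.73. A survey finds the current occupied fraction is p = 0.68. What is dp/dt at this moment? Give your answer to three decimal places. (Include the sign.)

Colonization term: c·p·(h−p) = 0.54×0.68×0.0500 = 0.01836.
Extinction term: e·p = 0.14280.
dp/dt = 0.01836 − 0.14280 = -0.12444.

-0.124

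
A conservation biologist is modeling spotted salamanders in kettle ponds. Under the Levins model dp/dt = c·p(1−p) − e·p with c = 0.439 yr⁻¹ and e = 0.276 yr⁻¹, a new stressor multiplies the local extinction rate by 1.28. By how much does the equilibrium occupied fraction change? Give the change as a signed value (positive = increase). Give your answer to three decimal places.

Before: p* = 1 − 0.276/0.439 = 0.3713.
After the change, c = 0.439, e = 0.35328, so p* = 1 − 0.35328/0.439 = 0.1953.
Δp* = 0.1953 − 0.3713 = -0.1760.

-0.176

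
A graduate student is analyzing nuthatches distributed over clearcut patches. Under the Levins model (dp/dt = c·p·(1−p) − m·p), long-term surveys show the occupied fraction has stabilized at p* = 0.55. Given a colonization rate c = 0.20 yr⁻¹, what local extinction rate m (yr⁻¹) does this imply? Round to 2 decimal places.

0.09

At equilibrium c(1−p*) = m.
m = 0.20 × (1 − 0.55) = 0.20 × 0.4500 = 0.0900.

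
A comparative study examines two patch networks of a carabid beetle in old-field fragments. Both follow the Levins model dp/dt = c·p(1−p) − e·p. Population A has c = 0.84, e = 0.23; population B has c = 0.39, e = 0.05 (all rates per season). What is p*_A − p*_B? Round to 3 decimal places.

-0.146

A: p*_A = 1 − 0.23/0.84 = 0.7262.
B: p*_B = 1 − 0.05/0.39 = 0.8718.
p*_A − p*_B = 0.7262 − 0.8718 = -0.1456.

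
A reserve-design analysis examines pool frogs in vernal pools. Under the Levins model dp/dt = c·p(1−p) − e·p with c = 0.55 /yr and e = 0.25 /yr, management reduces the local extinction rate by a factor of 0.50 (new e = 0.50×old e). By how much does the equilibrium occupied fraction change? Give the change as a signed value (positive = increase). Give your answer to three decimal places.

Before: p* = 1 − 0.25/0.55 = 0.5455.
After the change, c = 0.55, e = 0.125, so p* = 1 − 0.125/0.55 = 0.7727.
Δp* = 0.7727 − 0.5455 = +0.2273.

0.227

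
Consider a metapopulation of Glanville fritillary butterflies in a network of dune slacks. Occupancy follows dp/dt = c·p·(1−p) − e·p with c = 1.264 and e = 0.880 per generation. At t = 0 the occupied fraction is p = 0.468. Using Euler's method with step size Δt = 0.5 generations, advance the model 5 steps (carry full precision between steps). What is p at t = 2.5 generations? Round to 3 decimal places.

0.342

Update rule: p ← p + [c·p·(1−p) − e·p]·Δt with Δt = 0.5.
p: 0.46800 → 0.41943  (Δp = -0.04857)
p: 0.41943 → 0.38878  (Δp = -0.03065)
p: 0.38878 → 0.36790  (Δp = -0.02088)
p: 0.36790 → 0.35299  (Δp = -0.01490)
p: 0.35299 → 0.34202  (Δp = -0.01098)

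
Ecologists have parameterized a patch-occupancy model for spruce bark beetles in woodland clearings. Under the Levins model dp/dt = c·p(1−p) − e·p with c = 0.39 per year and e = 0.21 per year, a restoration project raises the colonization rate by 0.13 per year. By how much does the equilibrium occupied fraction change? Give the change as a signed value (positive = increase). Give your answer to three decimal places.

0.135

Before: p* = 1 − 0.21/0.39 = 0.4615.
After the change, c = 0.52, e = 0.21, so p* = 1 − 0.21/0.52 = 0.5962.
Δp* = 0.5962 − 0.4615 = +0.1346.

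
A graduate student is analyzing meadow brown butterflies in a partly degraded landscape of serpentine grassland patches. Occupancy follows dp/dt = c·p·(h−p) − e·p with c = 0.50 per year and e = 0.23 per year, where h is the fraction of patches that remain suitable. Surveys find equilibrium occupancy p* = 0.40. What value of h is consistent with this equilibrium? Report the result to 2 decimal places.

0.86

At equilibrium c(h−p*) = e, so h = p* + e/c.
h = 0.40 + 0.23/0.50 = 0.40 + 0.4600 = 0.8600.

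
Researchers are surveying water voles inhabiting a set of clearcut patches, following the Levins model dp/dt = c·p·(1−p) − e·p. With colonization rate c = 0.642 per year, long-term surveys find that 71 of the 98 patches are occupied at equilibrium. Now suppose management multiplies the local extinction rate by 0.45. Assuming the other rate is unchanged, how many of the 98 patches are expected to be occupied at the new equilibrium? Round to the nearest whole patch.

Observed p* = 71/98 = 0.72449.
Balance c(1−p*) = e gives e = 0.642×(1 − 0.72449) = 0.17688.
New p* = 1 − e/c = 1 − 0.07960/0.64200 = 0.87601.
Expected occupied = 98 × 0.87601 = 85.85 ≈ 86.

86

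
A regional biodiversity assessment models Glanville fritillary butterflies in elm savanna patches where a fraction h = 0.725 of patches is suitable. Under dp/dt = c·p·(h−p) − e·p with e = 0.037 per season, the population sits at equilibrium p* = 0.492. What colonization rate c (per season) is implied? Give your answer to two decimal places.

0.16

At equilibrium c(h−p*) = e, so c = e/(h−p*).
c = 0.037/(0.725 − 0.492) = 0.037/0.2330 = 0.1588.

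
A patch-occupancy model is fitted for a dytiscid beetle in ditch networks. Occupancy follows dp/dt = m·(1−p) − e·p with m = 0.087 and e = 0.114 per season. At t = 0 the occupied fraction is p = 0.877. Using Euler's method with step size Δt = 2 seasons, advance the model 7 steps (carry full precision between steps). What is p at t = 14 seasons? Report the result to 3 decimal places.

0.445

Update rule: p ← p + [m·(1−p) − e·p]·Δt with Δt = 2.
t = 2: p = 0.87700 + (-0.17855) = 0.69845
t = 4: p = 0.69845 + (-0.10678) = 0.59167
t = 6: p = 0.59167 + (-0.06385) = 0.52782
t = 8: p = 0.52782 + (-0.03818) = 0.48964
t = 10: p = 0.48964 + (-0.02283) = 0.46680
t = 12: p = 0.46680 + (-0.01365) = 0.45315
t = 14: p = 0.45315 + (-0.00817) = 0.44498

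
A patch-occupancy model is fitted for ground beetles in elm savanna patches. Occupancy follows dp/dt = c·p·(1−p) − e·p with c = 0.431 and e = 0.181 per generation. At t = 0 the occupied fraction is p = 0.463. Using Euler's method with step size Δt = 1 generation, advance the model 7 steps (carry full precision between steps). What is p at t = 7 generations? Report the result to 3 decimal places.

Update rule: p ← p + [c·p·(1−p) − e·p]·Δt with Δt = 1.
  1  |  dp/dt·Δt = +0.023357  |  p_1 = 0.486357
  2  |  dp/dt·Δt = +0.019639  |  p_2 = 0.505996
  3  |  dp/dt·Δt = +0.016149  |  p_3 = 0.522145
  4  |  dp/dt·Δt = +0.013030  |  p_4 = 0.535176
  5  |  dp/dt·Δt = +0.010350  |  p_5 = 0.545526
  6  |  dp/dt·Δt = +0.008117  |  p_6 = 0.553642
  7  |  dp/dt·Δt = +0.006301  |  p_7 = 0.559943

0.560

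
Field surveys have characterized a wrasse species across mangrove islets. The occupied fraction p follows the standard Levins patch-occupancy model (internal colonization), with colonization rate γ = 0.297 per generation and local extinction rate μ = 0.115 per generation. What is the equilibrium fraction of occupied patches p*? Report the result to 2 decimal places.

0.61

At equilibrium, colonization balances extinction: γ·p*·(1−p*) = μ·p*.
So p* = 1 − μ/γ = 1 − 0.115/0.297 = 1 − 0.3872 = 0.6128.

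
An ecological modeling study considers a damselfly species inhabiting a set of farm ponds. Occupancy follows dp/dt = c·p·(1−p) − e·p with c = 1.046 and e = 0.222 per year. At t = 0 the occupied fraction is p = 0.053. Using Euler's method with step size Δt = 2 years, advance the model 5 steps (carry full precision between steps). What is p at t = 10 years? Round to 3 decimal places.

Update rule: p ← p + [c·p·(1−p) − e·p]·Δt with Δt = 2.
t = 2: p = 0.05300 + (+0.08147) = 0.13447
t = 4: p = 0.13447 + (+0.18378) = 0.31824
t = 6: p = 0.31824 + (+0.31259) = 0.63083
t = 8: p = 0.63083 + (+0.20710) = 0.83793
t = 10: p = 0.83793 + (-0.08795) = 0.74999

0.750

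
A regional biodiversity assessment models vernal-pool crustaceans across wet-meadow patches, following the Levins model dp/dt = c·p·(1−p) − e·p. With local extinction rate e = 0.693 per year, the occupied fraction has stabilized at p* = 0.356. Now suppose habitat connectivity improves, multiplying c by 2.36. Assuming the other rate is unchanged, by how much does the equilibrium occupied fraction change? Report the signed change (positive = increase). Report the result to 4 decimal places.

0.3711

Balance c(1−p*) = e gives c = e/(1 − 0.35600) = 0.693/0.64400 = 1.07609.
New p* = 1 − e/c = 1 − 0.69300/2.53957 = 0.72712.
Δp* = 0.72712 − 0.35600 = +0.37112.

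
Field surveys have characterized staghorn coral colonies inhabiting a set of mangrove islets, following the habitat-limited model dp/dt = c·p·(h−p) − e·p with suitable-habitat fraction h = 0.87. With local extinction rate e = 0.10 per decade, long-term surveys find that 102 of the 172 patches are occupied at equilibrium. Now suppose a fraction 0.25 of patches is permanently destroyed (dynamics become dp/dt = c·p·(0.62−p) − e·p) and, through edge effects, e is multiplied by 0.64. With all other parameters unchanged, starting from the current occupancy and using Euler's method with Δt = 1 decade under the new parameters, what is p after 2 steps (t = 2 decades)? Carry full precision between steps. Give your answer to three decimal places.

0.537

Observed p* = 102/172 = 0.59302.
Balance c(h−p*) = e gives c = e/(0.87 − 0.59302) = 0.10/0.27698 = 0.36104.
Starting from p₀ = 0.59302; update p ← p + (dp/dt)·Δt with the new parameters.
t = 1: p = 0.59302 + (-0.03218) = 0.56085
t = 2: p = 0.56085 + (-0.02392) = 0.53693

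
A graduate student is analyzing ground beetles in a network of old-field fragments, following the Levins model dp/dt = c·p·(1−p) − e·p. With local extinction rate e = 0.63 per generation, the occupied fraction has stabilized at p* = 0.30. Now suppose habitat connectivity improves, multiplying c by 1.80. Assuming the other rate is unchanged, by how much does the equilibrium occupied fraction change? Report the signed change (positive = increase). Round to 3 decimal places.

Balance c(1−p*) = e gives c = e/(1 − 0.30000) = 0.63/0.70000 = 0.90000.
New p* = 1 − e/c = 1 − 0.63000/1.62000 = 0.61111.
Δp* = 0.61111 − 0.30000 = +0.31111.

0.311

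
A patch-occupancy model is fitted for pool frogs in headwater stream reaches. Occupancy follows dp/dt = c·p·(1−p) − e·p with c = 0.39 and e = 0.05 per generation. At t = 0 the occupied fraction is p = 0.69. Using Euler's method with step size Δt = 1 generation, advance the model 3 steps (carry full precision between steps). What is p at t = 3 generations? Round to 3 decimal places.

Update rule: p ← p + [c·p·(1−p) − e·p]·Δt with Δt = 1.
step 1: Δp = +0.04892, p = 0.73892
step 2: Δp = +0.03829, p = 0.77721
step 3: Δp = +0.02867, p = 0.80588

0.806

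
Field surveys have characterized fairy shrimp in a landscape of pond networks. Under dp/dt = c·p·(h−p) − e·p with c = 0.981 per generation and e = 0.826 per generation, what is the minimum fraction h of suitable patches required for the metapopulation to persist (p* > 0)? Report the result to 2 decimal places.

p* = h − e/c is positive only when h > e/c.
h_min = e/c = 0.826/0.981 = 0.8420.

0.84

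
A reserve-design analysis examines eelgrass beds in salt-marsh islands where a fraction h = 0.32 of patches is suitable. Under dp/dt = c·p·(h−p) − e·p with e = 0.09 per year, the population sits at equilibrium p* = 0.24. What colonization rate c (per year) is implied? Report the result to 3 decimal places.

1.125

At equilibrium c(h−p*) = e, so c = e/(h−p*).
c = 0.09/(0.32 − 0.24) = 0.09/0.0800 = 1.1250.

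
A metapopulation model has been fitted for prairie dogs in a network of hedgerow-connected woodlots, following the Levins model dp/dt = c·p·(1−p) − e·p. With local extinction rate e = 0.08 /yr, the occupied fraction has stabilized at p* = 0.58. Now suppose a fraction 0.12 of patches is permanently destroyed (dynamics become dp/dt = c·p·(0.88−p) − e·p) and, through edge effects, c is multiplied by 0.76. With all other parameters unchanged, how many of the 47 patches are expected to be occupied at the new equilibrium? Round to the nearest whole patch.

15

Balance c(1−p*) = e gives c = e/(1 − 0.58000) = 0.08/0.42000 = 0.19048.
New p* = 0.88 − e/c = 0.88 − 0.08000/0.14476 = 0.32736.
Expected occupied = 47 × 0.32736 = 15.39 ≈ 15.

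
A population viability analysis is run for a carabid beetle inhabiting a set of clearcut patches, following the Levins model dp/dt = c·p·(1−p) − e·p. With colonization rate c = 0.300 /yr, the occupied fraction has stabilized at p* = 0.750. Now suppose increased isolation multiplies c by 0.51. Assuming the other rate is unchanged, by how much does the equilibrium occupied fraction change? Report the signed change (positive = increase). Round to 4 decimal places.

Balance c(1−p*) = e gives e = 0.300×(1 − 0.75000) = 0.07500.
New p* = 1 − e/c = 1 − 0.07500/0.15300 = 0.50980.
Δp* = 0.50980 − 0.75000 = -0.24020.

-0.2402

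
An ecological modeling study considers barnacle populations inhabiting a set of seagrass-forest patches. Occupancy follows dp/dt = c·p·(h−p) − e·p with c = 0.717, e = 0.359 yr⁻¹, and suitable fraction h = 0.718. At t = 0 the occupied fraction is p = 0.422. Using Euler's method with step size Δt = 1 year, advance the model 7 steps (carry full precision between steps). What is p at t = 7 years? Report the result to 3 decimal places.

0.251

Update rule: p ← p + [c·p·(h−p) − e·p]·Δt with Δt = 1.
  1  |  dp/dt·Δt = -0.061936  |  p_1 = 0.360064
  2  |  dp/dt·Δt = -0.036856  |  p_2 = 0.323208
  3  |  dp/dt·Δt = -0.024542  |  p_3 = 0.298665
  4  |  dp/dt·Δt = -0.017423  |  p_4 = 0.281242
  5  |  dp/dt·Δt = -0.012893  |  p_5 = 0.268349
  6  |  dp/dt·Δt = -0.009822  |  p_6 = 0.258527
  7  |  dp/dt·Δt = -0.007642  |  p_7 = 0.250886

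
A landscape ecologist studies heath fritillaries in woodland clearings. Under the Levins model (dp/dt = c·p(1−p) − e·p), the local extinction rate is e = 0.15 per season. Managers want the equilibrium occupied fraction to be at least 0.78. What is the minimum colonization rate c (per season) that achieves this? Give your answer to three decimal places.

p* = 1 − e/c ≥ 0.78 requires e/c ≤ 0.2200, i.e. c ≥ e/0.2200.
c_min = 0.15/0.2200 = 0.6818.

0.682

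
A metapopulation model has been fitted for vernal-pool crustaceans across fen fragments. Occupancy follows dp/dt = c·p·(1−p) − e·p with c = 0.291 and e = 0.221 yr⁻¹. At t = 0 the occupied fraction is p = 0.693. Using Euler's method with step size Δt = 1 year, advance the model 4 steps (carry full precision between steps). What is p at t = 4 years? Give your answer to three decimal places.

0.456

Update rule: p ← p + [c·p·(1−p) − e·p]·Δt with Δt = 1.
p: 0.69300 → 0.60176  (Δp = -0.09124)
p: 0.60176 → 0.53851  (Δp = -0.06325)
p: 0.53851 → 0.49181  (Δp = -0.04669)
p: 0.49181 → 0.45585  (Δp = -0.03596)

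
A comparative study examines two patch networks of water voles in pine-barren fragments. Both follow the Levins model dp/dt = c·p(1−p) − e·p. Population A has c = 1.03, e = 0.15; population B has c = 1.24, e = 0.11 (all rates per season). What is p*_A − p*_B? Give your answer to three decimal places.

-0.057

A: p*_A = 1 − 0.15/1.03 = 0.8544.
B: p*_B = 1 − 0.11/1.24 = 0.9113.
p*_A − p*_B = 0.8544 − 0.9113 = -0.0569.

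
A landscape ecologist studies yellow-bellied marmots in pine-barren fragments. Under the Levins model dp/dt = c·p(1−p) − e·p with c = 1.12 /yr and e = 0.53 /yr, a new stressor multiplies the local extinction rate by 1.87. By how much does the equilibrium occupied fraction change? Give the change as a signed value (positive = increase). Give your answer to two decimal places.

Before: p* = 1 − 0.53/1.12 = 0.5268.
After the change, c = 1.12, e = 0.9911, so p* = 1 − 0.9911/1.12 = 0.1151.
Δp* = 0.1151 − 0.5268 = -0.4117.

-0.41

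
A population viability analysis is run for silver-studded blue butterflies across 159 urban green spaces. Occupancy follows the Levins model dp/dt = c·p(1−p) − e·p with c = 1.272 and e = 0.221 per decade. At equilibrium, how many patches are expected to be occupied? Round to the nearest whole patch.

p* = 1 − e/c = 1 − 0.221/1.272 = 0.8263.
Expected occupied patches = N × p* = 159 × 0.8263 = 131.38 ≈ 131.

131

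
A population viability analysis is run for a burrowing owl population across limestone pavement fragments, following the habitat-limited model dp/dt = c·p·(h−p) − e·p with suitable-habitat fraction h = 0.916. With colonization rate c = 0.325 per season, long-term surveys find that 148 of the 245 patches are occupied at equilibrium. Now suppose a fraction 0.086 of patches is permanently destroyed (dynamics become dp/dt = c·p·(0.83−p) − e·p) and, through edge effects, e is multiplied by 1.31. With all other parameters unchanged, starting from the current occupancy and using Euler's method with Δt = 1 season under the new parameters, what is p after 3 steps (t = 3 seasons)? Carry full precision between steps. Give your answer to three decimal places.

Observed p* = 148/245 = 0.60408.
Balance c(h−p*) = e gives e = 0.325×(0.916 − 0.60408) = 0.10137.
Starting from p₀ = 0.60408; update p ← p + (dp/dt)·Δt with the new parameters.
t = 1: p = 0.60408 + (-0.03587) = 0.56821
t = 2: p = 0.56821 + (-0.02711) = 0.54110
t = 3: p = 0.54110 + (-0.02105) = 0.52005

0.520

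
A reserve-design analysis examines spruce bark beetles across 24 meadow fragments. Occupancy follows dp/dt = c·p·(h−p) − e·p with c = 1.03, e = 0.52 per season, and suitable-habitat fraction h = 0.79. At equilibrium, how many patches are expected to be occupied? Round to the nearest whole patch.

7

p* = h − e/c = 0.79 − 0.5049 = 0.2851.
Expected occupied patches = N × p* = 24 × 0.2851 = 6.84 ≈ 7.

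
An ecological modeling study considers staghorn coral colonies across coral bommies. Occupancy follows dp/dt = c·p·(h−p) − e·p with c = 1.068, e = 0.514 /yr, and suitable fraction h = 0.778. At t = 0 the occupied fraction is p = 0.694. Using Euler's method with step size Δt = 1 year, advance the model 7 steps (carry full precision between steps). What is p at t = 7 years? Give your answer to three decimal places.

0.304

Update rule: p ← p + [c·p·(h−p) − e·p]·Δt with Δt = 1.
  1  |  dp/dt·Δt = -0.294456  |  p_1 = 0.399544
  2  |  dp/dt·Δt = -0.043874  |  p_2 = 0.355671
  3  |  dp/dt·Δt = -0.022390  |  p_3 = 0.333280
  4  |  dp/dt·Δt = -0.013011  |  p_4 = 0.320269
  5  |  dp/dt·Δt = -0.008053  |  p_5 = 0.312217
  6  |  dp/dt·Δt = -0.005165  |  p_6 = 0.307051
  7  |  dp/dt·Δt = -0.003386  |  p_7 = 0.303666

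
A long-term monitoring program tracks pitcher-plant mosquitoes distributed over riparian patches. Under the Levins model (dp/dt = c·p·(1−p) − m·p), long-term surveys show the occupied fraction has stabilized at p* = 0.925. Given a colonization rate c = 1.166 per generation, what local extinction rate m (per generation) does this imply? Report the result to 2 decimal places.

At equilibrium c(1−p*) = m.
m = 1.166 × (1 − 0.925) = 1.166 × 0.0750 = 0.0874.

0.09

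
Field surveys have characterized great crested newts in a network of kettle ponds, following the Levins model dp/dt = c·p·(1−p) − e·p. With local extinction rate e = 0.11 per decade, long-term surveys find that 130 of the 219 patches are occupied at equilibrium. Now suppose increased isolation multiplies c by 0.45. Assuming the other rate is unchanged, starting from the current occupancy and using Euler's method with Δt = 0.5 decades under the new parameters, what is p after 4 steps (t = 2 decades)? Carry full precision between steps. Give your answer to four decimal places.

0.5284

Observed p* = 130/219 = 0.59361.
Balance c(1−p*) = e gives c = e/(1 − 0.59361) = 0.11/0.40639 = 0.27067.
Starting from p₀ = 0.59361; update p ← p + (dp/dt)·Δt with the new parameters.
t = 0.5: p = 0.59361 + (-0.01796) = 0.57565
t = 1: p = 0.57565 + (-0.01678) = 0.55887
t = 1.5: p = 0.55887 + (-0.01572) = 0.54314
t = 2: p = 0.54314 + (-0.01476) = 0.52838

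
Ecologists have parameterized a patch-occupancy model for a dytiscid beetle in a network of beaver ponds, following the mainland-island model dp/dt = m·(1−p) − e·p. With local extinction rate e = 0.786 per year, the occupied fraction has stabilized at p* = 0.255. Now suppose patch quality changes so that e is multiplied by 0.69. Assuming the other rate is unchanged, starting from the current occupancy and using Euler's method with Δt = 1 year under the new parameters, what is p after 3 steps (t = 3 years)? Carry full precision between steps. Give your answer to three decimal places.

0.331

Balance m(1−p*) = e·p* gives m = e·p*/(1−p*) = 0.786×0.25500/0.74500 = 0.26903.
Starting from p₀ = 0.25500; update p ← p + (dp/dt)·Δt with the new parameters.
step 1: Δp = +0.06213, p = 0.31713
step 2: Δp = +0.01172, p = 0.32885
step 3: Δp = +0.00221, p = 0.33106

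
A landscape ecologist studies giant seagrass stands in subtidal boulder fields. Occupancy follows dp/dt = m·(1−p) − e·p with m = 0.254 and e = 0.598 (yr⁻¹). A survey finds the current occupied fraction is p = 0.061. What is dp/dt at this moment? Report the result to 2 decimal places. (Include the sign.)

Colonization term: m·(1−p) = 0.254×0.9390 = 0.23851.
Extinction term: e·p = 0.03648.
dp/dt = 0.23851 − 0.03648 = 0.20203.

0.20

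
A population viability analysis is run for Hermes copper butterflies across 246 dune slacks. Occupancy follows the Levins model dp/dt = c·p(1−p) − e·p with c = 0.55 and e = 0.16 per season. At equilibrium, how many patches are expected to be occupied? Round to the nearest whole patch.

p* = 1 − e/c = 1 − 0.16/0.55 = 0.7091.
Expected occupied patches = N × p* = 246 × 0.7091 = 174.44 ≈ 174.

174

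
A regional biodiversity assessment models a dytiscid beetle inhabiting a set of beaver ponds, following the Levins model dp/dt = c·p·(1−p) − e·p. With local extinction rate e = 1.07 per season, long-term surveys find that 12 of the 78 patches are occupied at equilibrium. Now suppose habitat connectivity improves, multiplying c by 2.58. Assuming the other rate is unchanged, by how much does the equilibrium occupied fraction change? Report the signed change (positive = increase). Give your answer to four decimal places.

Observed p* = 12/78 = 0.15385.
Balance c(1−p*) = e gives c = e/(1 − 0.15385) = 1.07/0.84615 = 1.26455.
New p* = 1 − e/c = 1 − 1.07000/3.26254 = 0.67203.
Δp* = 0.67203 − 0.15385 = +0.51818.

0.5182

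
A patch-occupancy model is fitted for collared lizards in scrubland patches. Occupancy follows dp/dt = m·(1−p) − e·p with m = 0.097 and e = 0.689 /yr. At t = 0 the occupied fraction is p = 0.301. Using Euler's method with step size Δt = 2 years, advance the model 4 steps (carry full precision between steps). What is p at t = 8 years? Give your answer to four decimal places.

Update rule: p ← p + [m·(1−p) − e·p]·Δt with Δt = 2.
t = 2: p = 0.30100 + (-0.27917) = 0.02183
t = 4: p = 0.02183 + (+0.15969) = 0.18151
t = 6: p = 0.18151 + (-0.09134) = 0.09017
t = 8: p = 0.09017 + (+0.05225) = 0.14242

0.1424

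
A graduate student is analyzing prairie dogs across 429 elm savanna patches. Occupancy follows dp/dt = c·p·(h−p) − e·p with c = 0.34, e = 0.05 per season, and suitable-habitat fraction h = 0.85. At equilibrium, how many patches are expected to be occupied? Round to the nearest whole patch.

p* = h − e/c = 0.85 − 0.1471 = 0.7029.
Expected occupied patches = N × p* = 429 × 0.7029 = 301.56 ≈ 302.

302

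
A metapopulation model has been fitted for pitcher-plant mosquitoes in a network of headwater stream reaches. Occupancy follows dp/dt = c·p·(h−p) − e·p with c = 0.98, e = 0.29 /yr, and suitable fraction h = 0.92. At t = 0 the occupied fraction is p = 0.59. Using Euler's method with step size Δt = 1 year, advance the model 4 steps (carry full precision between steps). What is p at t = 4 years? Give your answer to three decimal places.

Update rule: p ← p + [c·p·(h−p) − e·p]·Δt with Δt = 1.
t = 1: p = 0.59000 + (+0.01971) = 0.60971
t = 2: p = 0.60971 + (+0.00859) = 0.61830
t = 3: p = 0.61830 + (+0.00351) = 0.62180
t = 4: p = 0.62180 + (+0.00139) = 0.62319

0.623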